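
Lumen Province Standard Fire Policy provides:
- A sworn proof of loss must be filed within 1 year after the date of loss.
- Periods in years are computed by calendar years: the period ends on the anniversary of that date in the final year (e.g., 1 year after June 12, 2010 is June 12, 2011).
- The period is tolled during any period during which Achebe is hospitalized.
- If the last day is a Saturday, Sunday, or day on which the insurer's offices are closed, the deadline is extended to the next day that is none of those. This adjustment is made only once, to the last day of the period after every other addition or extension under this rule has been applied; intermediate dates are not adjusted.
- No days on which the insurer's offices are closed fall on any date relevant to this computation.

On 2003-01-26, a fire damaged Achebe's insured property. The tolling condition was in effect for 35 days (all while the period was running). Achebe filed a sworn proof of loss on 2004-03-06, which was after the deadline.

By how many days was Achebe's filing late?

1 year after 2003-01-26 is January 26, 2004.
Tolling adds 35 days: January 26, 2004 + 35 days = March 1, 2004.
March 1, 2004 is a Monday and not a day on which the insurer's offices are closed, so no extension applies.
The deadline is March 1, 2004; from March 1, 2004 to March 6, 2004 is 5 days.

5 days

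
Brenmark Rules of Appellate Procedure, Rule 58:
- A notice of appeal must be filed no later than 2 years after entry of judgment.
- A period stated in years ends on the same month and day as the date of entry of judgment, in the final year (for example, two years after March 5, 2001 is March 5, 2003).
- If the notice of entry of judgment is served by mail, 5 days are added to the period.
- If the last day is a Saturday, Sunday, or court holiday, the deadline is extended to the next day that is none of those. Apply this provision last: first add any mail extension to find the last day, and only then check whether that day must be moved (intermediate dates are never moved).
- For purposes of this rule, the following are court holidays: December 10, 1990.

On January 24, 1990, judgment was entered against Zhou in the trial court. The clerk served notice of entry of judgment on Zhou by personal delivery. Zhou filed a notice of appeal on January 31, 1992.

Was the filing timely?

2 years after January 24, 1990 is January 24, 1992.
Service was not by mail, so no mail extension applies.
January 24, 1992 is a Friday and not a court holiday, so no extension applies.
The deadline is January 24, 1992; the filing on January 31, 1992 is after that date.

No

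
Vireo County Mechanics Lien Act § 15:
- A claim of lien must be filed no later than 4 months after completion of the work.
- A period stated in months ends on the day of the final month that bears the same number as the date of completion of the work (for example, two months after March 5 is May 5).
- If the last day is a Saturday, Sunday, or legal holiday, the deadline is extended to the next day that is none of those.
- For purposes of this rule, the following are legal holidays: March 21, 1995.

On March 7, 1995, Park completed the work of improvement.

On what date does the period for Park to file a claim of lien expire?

July 7, 1995

4 months after March 7, 1995 is July 7, 1995.
July 7, 1995 is a Friday and not a legal holiday, so no extension applies.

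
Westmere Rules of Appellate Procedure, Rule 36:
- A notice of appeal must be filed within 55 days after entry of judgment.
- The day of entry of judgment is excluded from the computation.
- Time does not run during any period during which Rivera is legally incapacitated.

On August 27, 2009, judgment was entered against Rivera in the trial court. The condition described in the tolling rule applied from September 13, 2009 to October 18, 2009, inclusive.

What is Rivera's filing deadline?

November 26, 2009

55 days after August 27, 2009 is October 21, 2009.
From September 13, 2009 through October 18, 2009 inclusive is 36 days; tolling adds 36 days: October 21, 2009 + 36 days = November 26, 2009.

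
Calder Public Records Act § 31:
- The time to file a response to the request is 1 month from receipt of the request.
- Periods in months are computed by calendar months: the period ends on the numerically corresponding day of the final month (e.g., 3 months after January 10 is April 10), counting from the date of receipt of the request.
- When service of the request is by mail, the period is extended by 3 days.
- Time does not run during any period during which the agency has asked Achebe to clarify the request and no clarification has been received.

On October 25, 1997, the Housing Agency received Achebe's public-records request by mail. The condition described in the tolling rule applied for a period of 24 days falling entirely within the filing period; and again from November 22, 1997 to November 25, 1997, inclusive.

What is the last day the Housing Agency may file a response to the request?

1 month after October 25, 1997 is November 25, 1997.
Service was by mail, adding 3 days: November 25, 1997 + 3 days = November 28, 1997.
Tolling adds 24 days: November 28, 1997 + 24 days = December 22, 1997.
From November 22, 1997 through November 25, 1997 inclusive is 4 days; tolling adds 4 days: December 22, 1997 + 4 days = December 26, 1997.

December 26, 1997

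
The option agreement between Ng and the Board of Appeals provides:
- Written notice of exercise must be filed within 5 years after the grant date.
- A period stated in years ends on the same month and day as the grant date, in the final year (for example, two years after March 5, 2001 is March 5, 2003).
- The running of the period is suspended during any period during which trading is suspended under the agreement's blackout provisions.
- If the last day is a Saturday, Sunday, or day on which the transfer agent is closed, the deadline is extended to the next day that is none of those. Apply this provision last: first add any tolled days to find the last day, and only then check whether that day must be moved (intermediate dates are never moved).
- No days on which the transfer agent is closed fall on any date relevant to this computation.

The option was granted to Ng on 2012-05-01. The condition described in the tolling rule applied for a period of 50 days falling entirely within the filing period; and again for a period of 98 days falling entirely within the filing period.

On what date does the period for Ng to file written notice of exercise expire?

September 26, 2017

5 years after 2012-05-01 is May 1, 2017.
Tolling adds 50 days: May 1, 2017 + 50 days = June 20, 2017.
Tolling adds 98 days: June 20, 2017 + 98 days = September 26, 2017.
September 26, 2017 is a Tuesday and not a day on which the transfer agent is closed, so no extension applies.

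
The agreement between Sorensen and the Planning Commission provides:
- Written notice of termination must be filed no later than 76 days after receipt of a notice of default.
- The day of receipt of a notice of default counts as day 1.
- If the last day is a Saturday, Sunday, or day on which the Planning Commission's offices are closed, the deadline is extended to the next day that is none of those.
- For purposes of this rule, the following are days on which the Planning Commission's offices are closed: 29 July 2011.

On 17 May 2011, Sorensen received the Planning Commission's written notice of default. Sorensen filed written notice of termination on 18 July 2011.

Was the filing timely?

Counting 17 May 2011 as day 1, day 76 is July 31, 2011.
July 31, 2011 is Sunday. The next qualifying day is August 1, 2011.
The deadline is August 1, 2011; the filing on July 18, 2011 is on or before that date.

Yes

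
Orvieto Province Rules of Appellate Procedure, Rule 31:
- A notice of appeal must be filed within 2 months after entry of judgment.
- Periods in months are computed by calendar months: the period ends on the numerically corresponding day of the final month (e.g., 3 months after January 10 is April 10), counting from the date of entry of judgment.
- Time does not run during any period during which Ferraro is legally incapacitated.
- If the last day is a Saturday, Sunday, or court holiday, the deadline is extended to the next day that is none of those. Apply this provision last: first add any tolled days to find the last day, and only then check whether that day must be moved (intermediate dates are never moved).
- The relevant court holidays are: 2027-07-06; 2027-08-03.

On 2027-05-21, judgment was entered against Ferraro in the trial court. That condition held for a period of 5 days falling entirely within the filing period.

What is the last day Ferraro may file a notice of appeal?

July 26, 2027

2 months after 2027-05-21 is July 21, 2027.
Tolling adds 5 days: July 21, 2027 + 5 days = July 26, 2027.
July 26, 2027 is a Monday and not a court holiday, so no extension applies.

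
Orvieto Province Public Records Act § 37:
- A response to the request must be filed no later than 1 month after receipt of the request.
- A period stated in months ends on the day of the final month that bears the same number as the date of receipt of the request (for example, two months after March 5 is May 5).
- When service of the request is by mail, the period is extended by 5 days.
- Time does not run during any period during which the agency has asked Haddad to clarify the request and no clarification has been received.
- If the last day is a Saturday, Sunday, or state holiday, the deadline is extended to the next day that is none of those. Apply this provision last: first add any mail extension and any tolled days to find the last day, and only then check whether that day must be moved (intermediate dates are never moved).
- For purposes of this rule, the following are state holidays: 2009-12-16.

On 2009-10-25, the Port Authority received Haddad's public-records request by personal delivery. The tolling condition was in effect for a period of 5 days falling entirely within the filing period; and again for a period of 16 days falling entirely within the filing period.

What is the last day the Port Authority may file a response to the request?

December 17, 2009

1 month after 2009-10-25 is November 25, 2009.
Service was not by mail, so no mail extension applies.
Tolling adds 5 days: November 25, 2009 + 5 days = November 30, 2009.
Tolling adds 16 days: November 30, 2009 + 16 days = December 16, 2009.
December 16, 2009 is a listed holiday. The next qualifying day is December 17, 2009.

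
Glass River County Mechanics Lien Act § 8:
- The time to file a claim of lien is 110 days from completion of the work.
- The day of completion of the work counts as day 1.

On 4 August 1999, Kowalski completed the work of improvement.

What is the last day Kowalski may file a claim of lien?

November 21, 1999

Counting 4 August 1999 as day 1, day 110 is November 21, 1999.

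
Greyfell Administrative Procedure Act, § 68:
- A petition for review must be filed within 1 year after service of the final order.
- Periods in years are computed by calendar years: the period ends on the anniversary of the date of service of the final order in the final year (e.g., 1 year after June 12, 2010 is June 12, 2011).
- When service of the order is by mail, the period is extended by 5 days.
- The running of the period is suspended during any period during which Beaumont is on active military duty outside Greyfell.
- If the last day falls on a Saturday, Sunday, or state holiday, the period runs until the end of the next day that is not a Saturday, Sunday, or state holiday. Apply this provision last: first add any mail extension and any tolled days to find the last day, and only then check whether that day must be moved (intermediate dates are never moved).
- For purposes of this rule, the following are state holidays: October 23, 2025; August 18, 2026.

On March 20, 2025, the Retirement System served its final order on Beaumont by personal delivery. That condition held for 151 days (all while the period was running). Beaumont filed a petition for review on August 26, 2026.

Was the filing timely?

No

1 year after March 20, 2025 is March 20, 2026.
Service was not by mail, so no mail extension applies.
Tolling adds 151 days: March 20, 2026 + 151 days = August 18, 2026.
August 18, 2026 is a listed holiday. The next qualifying day is August 19, 2026.
The deadline is August 19, 2026; the filing on August 26, 2026 is after that date.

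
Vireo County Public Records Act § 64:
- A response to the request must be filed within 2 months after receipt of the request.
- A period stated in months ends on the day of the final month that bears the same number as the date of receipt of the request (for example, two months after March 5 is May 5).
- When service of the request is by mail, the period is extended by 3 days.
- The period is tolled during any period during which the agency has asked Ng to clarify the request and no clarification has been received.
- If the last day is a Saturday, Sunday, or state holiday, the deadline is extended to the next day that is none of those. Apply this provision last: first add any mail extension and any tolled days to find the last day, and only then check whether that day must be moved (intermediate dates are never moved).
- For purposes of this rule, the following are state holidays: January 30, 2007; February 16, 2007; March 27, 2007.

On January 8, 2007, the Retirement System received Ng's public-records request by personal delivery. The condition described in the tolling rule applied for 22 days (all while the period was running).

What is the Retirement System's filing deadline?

2 months after January 8, 2007 is March 8, 2007.
Service was not by mail, so no mail extension applies.
Tolling adds 22 days: March 8, 2007 + 22 days = March 30, 2007.
March 30, 2007 is a Friday and not a state holiday, so no extension applies.

March 30, 2007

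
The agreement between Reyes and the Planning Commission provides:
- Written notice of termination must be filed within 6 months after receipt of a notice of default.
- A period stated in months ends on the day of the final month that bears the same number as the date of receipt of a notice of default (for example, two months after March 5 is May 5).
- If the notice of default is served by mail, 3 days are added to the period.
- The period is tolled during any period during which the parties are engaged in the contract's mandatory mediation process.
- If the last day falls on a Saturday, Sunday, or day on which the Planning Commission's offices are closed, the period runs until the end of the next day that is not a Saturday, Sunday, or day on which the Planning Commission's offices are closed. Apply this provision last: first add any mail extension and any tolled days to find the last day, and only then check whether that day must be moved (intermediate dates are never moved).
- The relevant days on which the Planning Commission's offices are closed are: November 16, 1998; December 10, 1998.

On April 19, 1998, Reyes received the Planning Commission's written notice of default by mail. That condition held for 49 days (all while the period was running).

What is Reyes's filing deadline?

December 11, 1998

6 months after April 19, 1998 is October 19, 1998.
Service was by mail, adding 3 days: October 19, 1998 + 3 days = October 22, 1998.
Tolling adds 49 days: October 22, 1998 + 49 days = December 10, 1998.
December 10, 1998 is a listed holiday. The next qualifying day is December 11, 1998.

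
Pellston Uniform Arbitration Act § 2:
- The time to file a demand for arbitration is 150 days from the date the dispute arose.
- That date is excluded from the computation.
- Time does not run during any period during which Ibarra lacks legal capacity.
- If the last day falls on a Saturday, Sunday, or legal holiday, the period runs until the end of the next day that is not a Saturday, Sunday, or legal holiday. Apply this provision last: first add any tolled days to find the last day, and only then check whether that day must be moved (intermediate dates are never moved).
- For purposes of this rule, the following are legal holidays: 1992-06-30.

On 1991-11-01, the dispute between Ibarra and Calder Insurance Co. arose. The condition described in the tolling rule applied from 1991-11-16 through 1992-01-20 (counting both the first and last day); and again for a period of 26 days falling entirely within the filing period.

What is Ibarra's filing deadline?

150 days after 1991-11-01 is March 30, 1992.
From November 16, 1991 through January 20, 1992 inclusive is 66 days; tolling adds 66 days: March 30, 1992 + 66 days = June 4, 1992.
Tolling adds 26 days: June 4, 1992 + 26 days = June 30, 1992.
June 30, 1992 is a listed holiday. The next qualifying day is July 1, 1992.

July 1, 1992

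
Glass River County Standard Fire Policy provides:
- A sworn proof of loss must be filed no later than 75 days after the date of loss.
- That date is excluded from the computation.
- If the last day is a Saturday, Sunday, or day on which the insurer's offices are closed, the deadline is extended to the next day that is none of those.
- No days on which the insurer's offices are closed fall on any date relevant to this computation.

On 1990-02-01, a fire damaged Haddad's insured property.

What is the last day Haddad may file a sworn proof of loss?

75 days after 1990-02-01 is April 17, 1990.
April 17, 1990 is a Tuesday and not a day on which the insurer's offices are closed, so no extension applies.

April 17, 1990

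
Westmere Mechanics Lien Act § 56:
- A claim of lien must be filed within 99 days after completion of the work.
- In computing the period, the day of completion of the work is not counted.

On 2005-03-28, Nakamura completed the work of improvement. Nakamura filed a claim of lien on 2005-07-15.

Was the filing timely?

No

99 days after 2005-03-28 is July 5, 2005.
The deadline is July 5, 2005; the filing on July 15, 2005 is after that date.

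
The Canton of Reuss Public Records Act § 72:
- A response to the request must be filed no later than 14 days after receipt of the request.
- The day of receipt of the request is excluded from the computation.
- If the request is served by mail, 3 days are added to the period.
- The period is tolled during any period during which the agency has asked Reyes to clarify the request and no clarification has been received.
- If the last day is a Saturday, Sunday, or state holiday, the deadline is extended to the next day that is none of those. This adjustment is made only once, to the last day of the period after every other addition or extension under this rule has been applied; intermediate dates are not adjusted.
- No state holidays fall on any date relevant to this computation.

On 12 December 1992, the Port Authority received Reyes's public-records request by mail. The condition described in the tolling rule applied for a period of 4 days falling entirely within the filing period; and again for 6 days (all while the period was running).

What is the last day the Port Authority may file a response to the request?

January 8, 1993

14 days after 12 December 1992 is December 26, 1992.
Service was by mail, adding 3 days: December 26, 1992 + 3 days = December 29, 1992.
Tolling adds 4 days: December 29, 1992 + 4 days = January 2, 1993.
Tolling adds 6 days: January 2, 1993 + 6 days = January 8, 1993.
January 8, 1993 is a Friday and not a state holiday, so no extension applies.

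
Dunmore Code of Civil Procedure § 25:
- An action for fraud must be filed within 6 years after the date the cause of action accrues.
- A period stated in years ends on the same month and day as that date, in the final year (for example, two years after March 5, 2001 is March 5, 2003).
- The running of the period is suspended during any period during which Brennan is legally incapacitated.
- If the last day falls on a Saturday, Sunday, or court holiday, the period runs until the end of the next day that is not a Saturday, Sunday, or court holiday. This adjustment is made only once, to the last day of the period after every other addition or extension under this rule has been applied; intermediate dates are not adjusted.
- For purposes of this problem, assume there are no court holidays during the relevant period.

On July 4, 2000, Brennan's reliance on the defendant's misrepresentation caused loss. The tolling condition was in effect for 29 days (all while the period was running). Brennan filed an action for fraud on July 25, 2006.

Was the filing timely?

6 years after July 4, 2000 is July 4, 2006.
Tolling adds 29 days: July 4, 2006 + 29 days = August 2, 2006.
August 2, 2006 is a Wednesday and not a court holiday, so no extension applies.
The deadline is August 2, 2006; the filing on July 25, 2006 is on or before that date.

Yes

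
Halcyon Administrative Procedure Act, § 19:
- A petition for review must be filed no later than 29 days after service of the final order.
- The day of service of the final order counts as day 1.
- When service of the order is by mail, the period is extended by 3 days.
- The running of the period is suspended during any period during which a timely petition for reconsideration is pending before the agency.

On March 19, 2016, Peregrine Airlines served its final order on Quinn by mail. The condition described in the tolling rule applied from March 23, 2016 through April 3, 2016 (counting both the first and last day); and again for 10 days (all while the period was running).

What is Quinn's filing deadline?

May 11, 2016

Counting March 19, 2016 as day 1, day 29 is April 16, 2016.
Service was by mail, adding 3 days: April 16, 2016 + 3 days = April 19, 2016.
From March 23, 2016 through April 3, 2016 inclusive is 12 days; tolling adds 12 days: April 19, 2016 + 12 days = May 1, 2016.
Tolling adds 10 days: May 1, 2016 + 10 days = May 11, 2016.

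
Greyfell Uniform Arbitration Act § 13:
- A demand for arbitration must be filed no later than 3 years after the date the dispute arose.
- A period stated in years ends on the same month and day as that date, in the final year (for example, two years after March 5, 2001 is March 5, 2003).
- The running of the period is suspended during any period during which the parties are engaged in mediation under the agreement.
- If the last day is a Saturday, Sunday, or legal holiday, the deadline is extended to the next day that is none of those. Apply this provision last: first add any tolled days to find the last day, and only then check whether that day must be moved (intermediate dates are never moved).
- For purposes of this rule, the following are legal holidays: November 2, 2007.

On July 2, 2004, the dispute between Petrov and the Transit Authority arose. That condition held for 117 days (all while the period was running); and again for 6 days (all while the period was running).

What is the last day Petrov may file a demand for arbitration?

3 years after July 2, 2004 is July 2, 2007.
Tolling adds 117 days: July 2, 2007 + 117 days = October 27, 2007.
Tolling adds 6 days: October 27, 2007 + 6 days = November 2, 2007.
November 2, 2007 is a listed holiday; November 3, 2007 is Saturday; November 4, 2007 is Sunday. The next qualifying day is November 5, 2007.

November 5, 2007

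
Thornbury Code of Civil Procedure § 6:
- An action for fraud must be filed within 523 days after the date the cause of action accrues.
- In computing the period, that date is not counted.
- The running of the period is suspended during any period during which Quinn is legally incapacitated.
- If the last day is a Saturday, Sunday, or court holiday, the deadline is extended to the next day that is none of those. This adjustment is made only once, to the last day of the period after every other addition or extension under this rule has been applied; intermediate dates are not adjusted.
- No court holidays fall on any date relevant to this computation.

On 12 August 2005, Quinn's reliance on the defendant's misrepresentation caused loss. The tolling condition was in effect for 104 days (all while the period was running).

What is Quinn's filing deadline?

May 1, 2007

523 days after 12 August 2005 is January 17, 2007.
Tolling adds 104 days: January 17, 2007 + 104 days = May 1, 2007.
May 1, 2007 is a Tuesday and not a court holiday, so no extension applies.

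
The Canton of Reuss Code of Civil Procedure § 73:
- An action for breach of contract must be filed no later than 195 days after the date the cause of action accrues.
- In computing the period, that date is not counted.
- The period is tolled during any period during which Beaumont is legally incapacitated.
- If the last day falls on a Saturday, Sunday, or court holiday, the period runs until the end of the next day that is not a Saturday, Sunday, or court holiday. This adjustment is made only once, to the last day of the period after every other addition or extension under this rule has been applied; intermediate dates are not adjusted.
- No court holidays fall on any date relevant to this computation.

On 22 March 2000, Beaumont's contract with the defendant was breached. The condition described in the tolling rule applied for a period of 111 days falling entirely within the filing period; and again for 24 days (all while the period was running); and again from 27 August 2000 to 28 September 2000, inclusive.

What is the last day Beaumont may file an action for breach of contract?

195 days after 22 March 2000 is October 3, 2000.
Tolling adds 111 days: October 3, 2000 + 111 days = January 22, 2001.
Tolling adds 24 days: January 22, 2001 + 24 days = February 15, 2001.
From August 27, 2000 through September 28, 2000 inclusive is 33 days; tolling adds 33 days: February 15, 2001 + 33 days = March 20, 2001.
March 20, 2001 is a Tuesday and not a court holiday, so no extension applies.

March 20, 2001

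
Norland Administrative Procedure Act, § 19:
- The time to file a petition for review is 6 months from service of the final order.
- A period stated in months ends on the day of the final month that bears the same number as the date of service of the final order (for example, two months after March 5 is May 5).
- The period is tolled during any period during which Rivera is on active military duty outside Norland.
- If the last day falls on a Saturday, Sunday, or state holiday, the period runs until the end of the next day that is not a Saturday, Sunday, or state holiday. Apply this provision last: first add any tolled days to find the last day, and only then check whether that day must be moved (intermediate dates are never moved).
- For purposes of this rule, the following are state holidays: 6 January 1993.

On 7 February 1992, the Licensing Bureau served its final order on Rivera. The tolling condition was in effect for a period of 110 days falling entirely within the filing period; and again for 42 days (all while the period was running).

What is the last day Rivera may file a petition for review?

6 months after 7 February 1992 is August 7, 1992.
Tolling adds 110 days: August 7, 1992 + 110 days = November 25, 1992.
Tolling adds 42 days: November 25, 1992 + 42 days = January 6, 1993.
January 6, 1993 is a listed holiday. The next qualifying day is January 7, 1993.

January 7, 1993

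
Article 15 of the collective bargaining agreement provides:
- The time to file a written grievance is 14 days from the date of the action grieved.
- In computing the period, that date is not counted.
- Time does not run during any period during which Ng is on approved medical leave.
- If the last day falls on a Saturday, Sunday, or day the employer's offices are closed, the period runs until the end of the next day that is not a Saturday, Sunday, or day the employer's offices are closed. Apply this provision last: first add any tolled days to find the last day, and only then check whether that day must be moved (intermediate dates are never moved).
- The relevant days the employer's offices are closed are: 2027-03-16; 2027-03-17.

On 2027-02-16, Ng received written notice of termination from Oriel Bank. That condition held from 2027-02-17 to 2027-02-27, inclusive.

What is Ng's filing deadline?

March 15, 2027

14 days after 2027-02-16 is March 2, 2027.
From February 17, 2027 through February 27, 2027 inclusive is 11 days; tolling adds 11 days: March 2, 2027 + 11 days = March 13, 2027.
March 13, 2027 is Saturday; March 14, 2027 is Sunday. The next qualifying day is March 15, 2027.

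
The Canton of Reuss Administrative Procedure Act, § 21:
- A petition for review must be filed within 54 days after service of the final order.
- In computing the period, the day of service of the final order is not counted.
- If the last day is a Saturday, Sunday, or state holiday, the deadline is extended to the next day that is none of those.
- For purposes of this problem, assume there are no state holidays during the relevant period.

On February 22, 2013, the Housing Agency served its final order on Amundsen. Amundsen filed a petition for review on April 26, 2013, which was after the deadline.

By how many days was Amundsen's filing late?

9 days

54 days after February 22, 2013 is April 17, 2013.
April 17, 2013 is a Wednesday and not a state holiday, so no extension applies.
The deadline is April 17, 2013; from April 17, 2013 to April 26, 2013 is 9 days.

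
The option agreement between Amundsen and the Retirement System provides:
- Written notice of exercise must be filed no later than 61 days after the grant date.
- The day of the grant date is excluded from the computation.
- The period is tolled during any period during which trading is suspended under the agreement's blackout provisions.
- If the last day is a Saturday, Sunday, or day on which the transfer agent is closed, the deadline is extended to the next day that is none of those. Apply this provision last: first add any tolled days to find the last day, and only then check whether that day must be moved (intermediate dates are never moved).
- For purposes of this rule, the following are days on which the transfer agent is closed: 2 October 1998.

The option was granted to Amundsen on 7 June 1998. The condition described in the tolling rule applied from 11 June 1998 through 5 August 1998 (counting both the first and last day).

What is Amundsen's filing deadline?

61 days after 7 June 1998 is August 7, 1998.
From June 11, 1998 through August 5, 1998 inclusive is 56 days; tolling adds 56 days: August 7, 1998 + 56 days = October 2, 1998.
October 2, 1998 is a listed holiday; October 3, 1998 is Saturday; October 4, 1998 is Sunday. The next qualifying day is October 5, 1998.

October 5, 1998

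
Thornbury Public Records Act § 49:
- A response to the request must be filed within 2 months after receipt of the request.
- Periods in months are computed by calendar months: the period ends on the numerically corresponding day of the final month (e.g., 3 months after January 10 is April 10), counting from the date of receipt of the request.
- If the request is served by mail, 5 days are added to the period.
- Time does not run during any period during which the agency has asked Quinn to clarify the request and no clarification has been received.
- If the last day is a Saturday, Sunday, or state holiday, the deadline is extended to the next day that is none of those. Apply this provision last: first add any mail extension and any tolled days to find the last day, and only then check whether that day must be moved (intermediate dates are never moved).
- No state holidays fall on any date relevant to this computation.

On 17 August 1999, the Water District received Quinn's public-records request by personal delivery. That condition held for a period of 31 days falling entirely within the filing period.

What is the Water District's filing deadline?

2 months after 17 August 1999 is October 17, 1999.
Service was not by mail, so no mail extension applies.
Tolling adds 31 days: October 17, 1999 + 31 days = November 17, 1999.
November 17, 1999 is a Wednesday and not a state holiday, so no extension applies.

November 17, 1999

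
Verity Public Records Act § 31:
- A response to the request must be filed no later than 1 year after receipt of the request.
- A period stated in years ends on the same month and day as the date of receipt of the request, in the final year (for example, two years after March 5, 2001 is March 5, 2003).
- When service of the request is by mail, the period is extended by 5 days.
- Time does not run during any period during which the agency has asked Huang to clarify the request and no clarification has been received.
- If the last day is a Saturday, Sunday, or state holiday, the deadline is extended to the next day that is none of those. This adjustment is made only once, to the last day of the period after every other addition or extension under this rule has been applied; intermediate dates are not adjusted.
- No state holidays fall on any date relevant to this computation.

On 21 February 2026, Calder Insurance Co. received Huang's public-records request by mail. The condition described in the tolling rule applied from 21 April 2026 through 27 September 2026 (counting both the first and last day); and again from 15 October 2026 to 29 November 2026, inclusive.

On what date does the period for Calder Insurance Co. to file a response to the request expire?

September 20, 2027

1 year after 21 February 2026 is February 21, 2027.
Service was by mail, adding 5 days: February 21, 2027 + 5 days = February 26, 2027.
From April 21, 2026 through September 27, 2026 inclusive is 160 days; tolling adds 160 days: February 26, 2027 + 160 days = August 5, 2027.
From October 15, 2026 through November 29, 2026 inclusive is 46 days; tolling adds 46 days: August 5, 2027 + 46 days = September 20, 2027.
September 20, 2027 is a Monday and not a state holiday, so no extension applies.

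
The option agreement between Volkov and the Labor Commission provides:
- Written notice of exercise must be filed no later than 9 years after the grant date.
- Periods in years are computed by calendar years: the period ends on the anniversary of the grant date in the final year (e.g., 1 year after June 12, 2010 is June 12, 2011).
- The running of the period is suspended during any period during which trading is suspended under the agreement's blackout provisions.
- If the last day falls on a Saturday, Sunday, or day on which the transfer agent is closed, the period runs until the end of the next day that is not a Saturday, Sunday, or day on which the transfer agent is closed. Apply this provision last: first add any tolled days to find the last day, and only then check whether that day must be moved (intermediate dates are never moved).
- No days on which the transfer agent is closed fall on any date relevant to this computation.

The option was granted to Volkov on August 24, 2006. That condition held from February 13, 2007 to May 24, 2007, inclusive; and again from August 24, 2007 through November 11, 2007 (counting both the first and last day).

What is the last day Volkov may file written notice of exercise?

9 years after August 24, 2006 is August 24, 2015.
From February 13, 2007 through May 24, 2007 inclusive is 101 days; tolling adds 101 days: August 24, 2015 + 101 days = December 3, 2015.
From August 24, 2007 through November 11, 2007 inclusive is 80 days; tolling adds 80 days: December 3, 2015 + 80 days = February 21, 2016.
February 21, 2016 is Sunday. The next qualifying day is February 22, 2016.

February 22, 2016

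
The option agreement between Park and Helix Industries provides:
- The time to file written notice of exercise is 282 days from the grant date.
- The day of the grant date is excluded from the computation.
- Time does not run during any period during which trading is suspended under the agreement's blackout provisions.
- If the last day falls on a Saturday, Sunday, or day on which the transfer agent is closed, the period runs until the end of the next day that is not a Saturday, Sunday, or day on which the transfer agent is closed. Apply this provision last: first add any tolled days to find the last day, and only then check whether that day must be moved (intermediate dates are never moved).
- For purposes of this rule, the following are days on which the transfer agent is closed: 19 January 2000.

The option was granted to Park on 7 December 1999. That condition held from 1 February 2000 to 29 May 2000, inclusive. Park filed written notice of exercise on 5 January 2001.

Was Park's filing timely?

Yes

282 days after 7 December 1999 is September 14, 2000.
From February 1, 2000 through May 29, 2000 inclusive is 119 days; tolling adds 119 days: September 14, 2000 + 119 days = January 11, 2001.
January 11, 2001 is a Thursday and not a day on which the transfer agent is closed, so no extension applies.
The deadline is January 11, 2001; the filing on January 5, 2001 is on or before that date.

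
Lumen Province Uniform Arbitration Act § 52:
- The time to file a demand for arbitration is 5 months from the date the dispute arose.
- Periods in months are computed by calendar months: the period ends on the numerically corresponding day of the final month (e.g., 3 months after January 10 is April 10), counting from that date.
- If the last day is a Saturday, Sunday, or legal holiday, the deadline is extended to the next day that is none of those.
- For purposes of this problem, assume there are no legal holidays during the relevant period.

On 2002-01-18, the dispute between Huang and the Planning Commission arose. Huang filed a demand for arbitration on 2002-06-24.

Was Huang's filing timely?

5 months after 2002-01-18 is June 18, 2002.
June 18, 2002 is a Tuesday and not a legal holiday, so no extension applies.
The deadline is June 18, 2002; the filing on June 24, 2002 is after that date.

No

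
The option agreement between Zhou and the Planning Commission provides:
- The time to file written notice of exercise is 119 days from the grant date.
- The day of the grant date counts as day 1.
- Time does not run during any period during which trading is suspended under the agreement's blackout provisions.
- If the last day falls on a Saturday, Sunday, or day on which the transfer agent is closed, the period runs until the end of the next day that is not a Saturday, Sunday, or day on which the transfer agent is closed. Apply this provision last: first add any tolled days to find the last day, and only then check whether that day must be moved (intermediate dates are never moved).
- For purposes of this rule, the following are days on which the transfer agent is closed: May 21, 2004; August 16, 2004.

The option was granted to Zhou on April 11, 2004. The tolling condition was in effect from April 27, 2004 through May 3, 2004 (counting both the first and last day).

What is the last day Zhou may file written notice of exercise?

August 17, 2004

Counting April 11, 2004 as day 1, day 119 is August 7, 2004.
From April 27, 2004 through May 3, 2004 inclusive is 7 days; tolling adds 7 days: August 7, 2004 + 7 days = August 14, 2004.
August 14, 2004 is Saturday; August 15, 2004 is Sunday; August 16, 2004 is a listed holiday. The next qualifying day is August 17, 2004.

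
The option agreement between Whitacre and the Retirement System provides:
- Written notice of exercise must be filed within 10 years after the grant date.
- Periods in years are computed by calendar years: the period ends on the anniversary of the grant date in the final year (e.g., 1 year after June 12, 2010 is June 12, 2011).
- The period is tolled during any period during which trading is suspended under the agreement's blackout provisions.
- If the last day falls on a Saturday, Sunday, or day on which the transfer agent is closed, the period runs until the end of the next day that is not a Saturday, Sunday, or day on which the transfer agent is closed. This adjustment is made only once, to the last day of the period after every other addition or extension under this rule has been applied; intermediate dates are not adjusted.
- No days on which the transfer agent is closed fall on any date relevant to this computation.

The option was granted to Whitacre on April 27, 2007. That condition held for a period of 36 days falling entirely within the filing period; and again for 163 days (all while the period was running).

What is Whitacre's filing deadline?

November 13, 2017

10 years after April 27, 2007 is April 27, 2017.
Tolling adds 36 days: April 27, 2017 + 36 days = June 2, 2017.
Tolling adds 163 days: June 2, 2017 + 163 days = November 12, 2017.
November 12, 2017 is Sunday. The next qualifying day is November 13, 2017.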